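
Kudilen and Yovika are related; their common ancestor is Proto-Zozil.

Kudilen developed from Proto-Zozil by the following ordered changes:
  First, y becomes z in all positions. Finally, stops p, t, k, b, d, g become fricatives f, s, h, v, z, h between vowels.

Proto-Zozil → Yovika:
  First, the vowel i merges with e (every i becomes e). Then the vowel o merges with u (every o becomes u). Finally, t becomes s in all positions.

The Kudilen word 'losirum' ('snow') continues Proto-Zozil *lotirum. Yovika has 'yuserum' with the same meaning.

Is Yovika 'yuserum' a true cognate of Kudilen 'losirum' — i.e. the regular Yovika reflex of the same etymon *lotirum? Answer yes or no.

Derive the expected Yovika reflex of *lotirum:
Yovika: *lotirum > loterum > luterum > luserum  (by vowel merger, vowel merger, unconditioned shift)
The regular Yovika reflex would be 'luserum', but the attested form is 'yuserum'. The correspondence is irregular, so they are not cognates (the Yovika form has a different source).

no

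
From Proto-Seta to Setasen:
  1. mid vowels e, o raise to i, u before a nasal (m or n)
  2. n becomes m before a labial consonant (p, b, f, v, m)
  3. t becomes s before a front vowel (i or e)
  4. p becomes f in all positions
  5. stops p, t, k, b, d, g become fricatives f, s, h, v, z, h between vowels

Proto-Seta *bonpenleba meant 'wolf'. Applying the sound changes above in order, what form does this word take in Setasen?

Setasen: *bonpenleba
  bonpenleba → bunpinleba   [pre-nasal raising]
  bunpinleba → bumpinleba   [nasal place assimilation]
  bumpinleba (rule 3 does not apply)
  bumpinleba → bumfinleba   [unconditioned shift]
  bumfinleba → bumfinleva   [intervocalic lenition]
  giving Setasen bumfinleva.

bumfinleva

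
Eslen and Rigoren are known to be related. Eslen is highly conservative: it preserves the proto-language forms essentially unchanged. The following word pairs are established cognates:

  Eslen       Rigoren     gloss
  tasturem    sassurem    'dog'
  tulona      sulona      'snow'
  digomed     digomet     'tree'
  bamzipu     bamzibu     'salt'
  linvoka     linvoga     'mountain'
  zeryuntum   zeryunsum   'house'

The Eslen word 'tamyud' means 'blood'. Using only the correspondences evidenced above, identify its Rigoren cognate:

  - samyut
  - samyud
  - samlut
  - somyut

samyut

tasturem ~ sassurem — Eslen t corresponds to Rigoren s word-initially before a back vowel.
digomed ~ digomet — Eslen d corresponds to Rigoren t word-finally.
Applying these to Eslen 'tamyud':
  tamyud → samyud   (t→s word-initially before a back vowel)
  samyud → samyut   (d→t word-finally)
So the Rigoren cognate is 'samyut'.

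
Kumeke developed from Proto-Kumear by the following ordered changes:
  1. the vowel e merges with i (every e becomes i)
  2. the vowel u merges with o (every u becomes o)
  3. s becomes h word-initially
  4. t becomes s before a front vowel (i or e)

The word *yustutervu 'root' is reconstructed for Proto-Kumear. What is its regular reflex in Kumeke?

Kumeke: start from *yustutervu.
  rule 1 (vowel merger): yustutervu → yustutirvu
  rule 2 (vowel merger): yustutirvu → yostotirvo
  rule 3: no change — yostotirvo
  rule 4 (palatalisation): yostotirvo → yostosirvo
  ⇒ Kumeke yostosirvo

yostosirvo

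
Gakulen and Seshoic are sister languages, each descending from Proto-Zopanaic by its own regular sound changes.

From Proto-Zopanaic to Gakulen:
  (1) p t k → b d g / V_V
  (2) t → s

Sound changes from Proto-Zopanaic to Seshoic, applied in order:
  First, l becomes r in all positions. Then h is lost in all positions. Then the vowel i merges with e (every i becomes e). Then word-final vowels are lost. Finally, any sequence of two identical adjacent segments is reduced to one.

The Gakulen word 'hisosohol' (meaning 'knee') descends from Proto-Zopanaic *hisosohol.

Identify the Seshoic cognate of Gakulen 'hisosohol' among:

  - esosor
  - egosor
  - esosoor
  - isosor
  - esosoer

esosor

Seshoic: *hisosohol > hisosohor > isosoor > esosoor > esosor  (by unconditioned shift, h-loss, vowel merger, degemination)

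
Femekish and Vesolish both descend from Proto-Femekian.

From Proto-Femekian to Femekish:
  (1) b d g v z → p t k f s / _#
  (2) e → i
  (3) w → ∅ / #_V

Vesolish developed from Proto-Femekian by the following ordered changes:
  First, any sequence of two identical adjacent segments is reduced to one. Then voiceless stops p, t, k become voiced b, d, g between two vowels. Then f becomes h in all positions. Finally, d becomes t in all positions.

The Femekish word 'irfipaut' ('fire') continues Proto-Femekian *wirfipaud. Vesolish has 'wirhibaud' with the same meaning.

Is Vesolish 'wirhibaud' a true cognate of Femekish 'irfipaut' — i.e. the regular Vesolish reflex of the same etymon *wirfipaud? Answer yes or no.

no

Derive the expected Vesolish reflex of *wirfipaud:
Vesolish: *wirfipaud
  wirfipaud (rule 1 does not apply)
  wirfipaud → wirfibaud   [intervocalic voicing]
  wirfibaud → wirhibaud   [unconditioned shift]
  wirhibaud → wirhibaut   [unconditioned shift]
  giving Vesolish wirhibaut.
The regular Vesolish reflex would be 'wirhibaut', but the attested form is 'wirhibaud'. The correspondence is irregular, so they are not cognates (the Vesolish form has a different source).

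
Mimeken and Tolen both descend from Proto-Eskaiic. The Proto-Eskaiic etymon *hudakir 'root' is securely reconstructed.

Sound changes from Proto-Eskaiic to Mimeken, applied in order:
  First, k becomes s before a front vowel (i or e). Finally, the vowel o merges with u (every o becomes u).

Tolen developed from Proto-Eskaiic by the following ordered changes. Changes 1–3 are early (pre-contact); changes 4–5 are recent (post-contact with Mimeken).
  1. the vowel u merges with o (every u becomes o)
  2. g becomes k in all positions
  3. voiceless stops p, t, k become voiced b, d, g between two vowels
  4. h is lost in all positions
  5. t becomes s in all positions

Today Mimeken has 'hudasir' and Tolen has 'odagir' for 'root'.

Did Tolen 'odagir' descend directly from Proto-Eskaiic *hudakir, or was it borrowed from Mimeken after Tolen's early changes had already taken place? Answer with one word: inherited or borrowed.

If inherited, *hudakir would pass through all of Tolen's changes:
Tolen: *hudakir > hodakir > hodagir > odagir  (by vowel merger, intervocalic voicing, h-loss)
If borrowed from Mimeken 'hudasir' after the early changes, it would undergo only the recent ones:
  rule 4 (h-loss): hudasir → udasir
  rule 5 (unconditioned shift): no change (udasir)
  ⇒ as a loan: udasir
Tolen 'odagir' matches the inherited outcome exactly, so it is an inherited cognate, not a loan.

inherited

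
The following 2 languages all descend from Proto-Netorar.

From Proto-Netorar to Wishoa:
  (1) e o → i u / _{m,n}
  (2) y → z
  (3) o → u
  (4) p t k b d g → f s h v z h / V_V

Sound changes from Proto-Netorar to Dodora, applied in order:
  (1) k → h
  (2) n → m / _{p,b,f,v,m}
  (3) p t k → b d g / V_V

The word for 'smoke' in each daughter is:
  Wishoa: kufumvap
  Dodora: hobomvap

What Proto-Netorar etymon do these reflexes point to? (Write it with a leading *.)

*kopomvap

Position 2: Wishoa has u, Dodora has o. Dodora preserves o here (none of its changes turn any other segment into o), so the proto-segment is *o.
Position 1: Wishoa has k, Dodora has h. Wishoa preserves k here (none of its changes turn any other segment into k), so the proto-segment is *k.
This points to *kopomvap. Verify forward in each daughter:
Wishoa: *kopomvap > kopumvap > kupumvap > kufumvap  (by pre-nasal raising, vowel merger, intervocalic lenition)
Dodora: *kopomvap > hopomvap > hobomvap  (by unconditioned shift, intervocalic voicing)
*kopomvap is the unique common source.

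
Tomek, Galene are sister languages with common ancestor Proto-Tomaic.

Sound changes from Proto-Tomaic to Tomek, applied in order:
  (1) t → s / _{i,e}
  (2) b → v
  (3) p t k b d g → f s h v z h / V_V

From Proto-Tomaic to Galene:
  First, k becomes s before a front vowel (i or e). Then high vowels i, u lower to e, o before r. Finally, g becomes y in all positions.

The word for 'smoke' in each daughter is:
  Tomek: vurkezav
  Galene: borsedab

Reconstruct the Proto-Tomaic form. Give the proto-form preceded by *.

*burkedab

Position 8: Tomek has v, Galene has b. Galene preserves b here (none of its changes turn any other segment into b), so the proto-segment is *b.
Position 6: Tomek has z, Galene has d. Galene preserves d here (none of its changes turn any other segment into d), so the proto-segment is *d.
Position 2: Tomek has u, Galene has o. Tomek preserves u here (none of its changes turn any other segment into u), so the proto-segment is *u.
This points to *burkedab. Verify forward in each daughter:
Tomek: start from *burkedab.
  rule 1: no change — burkedab
  rule 2 (unconditioned shift): burkedab → vurkedav
  rule 3 (intervocalic lenition): vurkedav → vurkezav
  ⇒ Tomek vurkezav
Galene: start from *burkedab.
  rule 1 (palatalisation): burkedab → bursedab
  rule 2 (pre-rhotic lowering): bursedab → borsedab
  rule 3: no change — borsedab
  ⇒ Galene borsedab
*burkedab is the unique common source.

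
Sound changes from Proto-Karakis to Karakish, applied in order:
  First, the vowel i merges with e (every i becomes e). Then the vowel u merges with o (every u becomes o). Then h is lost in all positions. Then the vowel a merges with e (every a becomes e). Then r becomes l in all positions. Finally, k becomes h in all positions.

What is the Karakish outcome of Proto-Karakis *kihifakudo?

Karakish: *kihifakudo > kehefakudo > kehefakodo > keefakodo > keefekodo > heefehodo  (by vowel merger, vowel merger, h-loss, vowel merger, unconditioned shift)

heefehodo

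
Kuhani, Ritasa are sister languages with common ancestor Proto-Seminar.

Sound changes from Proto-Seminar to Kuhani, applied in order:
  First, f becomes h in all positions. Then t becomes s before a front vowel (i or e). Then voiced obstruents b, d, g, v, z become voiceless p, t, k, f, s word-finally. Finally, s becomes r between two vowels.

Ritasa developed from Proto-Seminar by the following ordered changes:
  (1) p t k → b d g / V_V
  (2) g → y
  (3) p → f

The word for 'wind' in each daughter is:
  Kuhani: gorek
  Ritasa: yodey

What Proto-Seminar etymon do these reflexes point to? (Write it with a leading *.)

Position 1: Kuhani has g, Ritasa has y. Kuhani preserves g here (none of its changes turn any other segment into g), so the proto-segment is *g.
Position 3: Kuhani has r, Ritasa has d. Taking the neighbouring segments as reconstructed: Kuhani r could go back to *t or *s or *r; Ritasa d could go back to *t or *d — the one source consistent with every daughter is *t.
This points to *goteg. Verify forward in each daughter:
Kuhani: *goteg
  goteg (rule 1 does not apply)
  goteg → goseg   [palatalisation]
  goseg → gosek   [final devoicing]
  gosek → gorek   [rhotacism]
  giving Kuhani gorek.
Ritasa: *goteg
  goteg → godeg   [intervocalic voicing]
  godeg → yodey   [unconditioned shift]
  yodey (rule 3 does not apply)
  giving Ritasa yodey.
No other proto-form is consistent with every reflex, so the reconstruction is *goteg.

*goteg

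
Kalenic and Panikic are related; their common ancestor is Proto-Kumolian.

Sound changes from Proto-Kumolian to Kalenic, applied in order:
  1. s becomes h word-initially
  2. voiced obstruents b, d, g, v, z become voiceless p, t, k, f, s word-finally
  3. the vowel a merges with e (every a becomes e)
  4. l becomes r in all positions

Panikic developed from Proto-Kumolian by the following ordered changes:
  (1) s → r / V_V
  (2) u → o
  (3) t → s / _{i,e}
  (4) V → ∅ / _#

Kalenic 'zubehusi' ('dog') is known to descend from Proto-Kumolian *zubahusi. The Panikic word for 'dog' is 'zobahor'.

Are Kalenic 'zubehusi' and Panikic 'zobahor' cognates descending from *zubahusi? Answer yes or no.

Derive the expected Panikic reflex of *zubahusi:
Panikic: *zubahusi > zubahuri > zobahori > zobahor  (by rhotacism, vowel merger, apocope)
Panikic 'zobahor' matches the regular reflex exactly, so the pair is cognate.

yes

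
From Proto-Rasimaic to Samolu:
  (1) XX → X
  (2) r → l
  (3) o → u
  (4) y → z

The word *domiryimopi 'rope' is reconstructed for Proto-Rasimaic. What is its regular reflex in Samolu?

Samolu: *domiryimopi
  domiryimopi (rule 1 does not apply)
  domiryimopi → domilyimopi   [unconditioned shift]
  domilyimopi → dumilyimupi   [vowel merger]
  dumilyimupi → dumilzimupi   [unconditioned shift]
  giving Samolu dumilzimupi.

dumilzimupi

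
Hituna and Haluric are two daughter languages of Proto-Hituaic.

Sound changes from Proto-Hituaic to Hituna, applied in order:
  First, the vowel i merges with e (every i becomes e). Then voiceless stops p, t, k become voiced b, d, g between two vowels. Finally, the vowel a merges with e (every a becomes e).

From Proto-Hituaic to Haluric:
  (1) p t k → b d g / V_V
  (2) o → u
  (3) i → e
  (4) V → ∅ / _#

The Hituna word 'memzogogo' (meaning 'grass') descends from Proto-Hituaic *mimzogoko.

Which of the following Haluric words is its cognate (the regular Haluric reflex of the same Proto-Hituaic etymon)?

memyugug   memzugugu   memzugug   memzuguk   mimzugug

Haluric: *mimzogoko
  mimzogoko → mimzogogo   [intervocalic voicing]
  mimzogogo → mimzugugu   [vowel merger]
  mimzugugu → memzugugu   [vowel merger]
  memzugugu → memzugug   [apocope]
  giving Haluric memzugug.
The other candidates each miss or misapply at least one Haluric change.

memzugug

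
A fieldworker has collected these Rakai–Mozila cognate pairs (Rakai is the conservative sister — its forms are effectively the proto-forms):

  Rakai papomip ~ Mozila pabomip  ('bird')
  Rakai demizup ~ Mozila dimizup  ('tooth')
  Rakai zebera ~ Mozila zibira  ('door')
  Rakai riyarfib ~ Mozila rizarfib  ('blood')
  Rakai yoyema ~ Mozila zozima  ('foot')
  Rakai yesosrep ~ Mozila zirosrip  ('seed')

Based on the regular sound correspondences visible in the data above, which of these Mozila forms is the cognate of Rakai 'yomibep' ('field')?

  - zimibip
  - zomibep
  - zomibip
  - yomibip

zomibip

yoyema ~ zozima — Rakai y corresponds to Mozila z word-initially before a back vowel.
yesosrep ~ zirosrip — Rakai e corresponds to Mozila i after a consonant, before a labial obstruent.
Applying these to Rakai 'yomibep':
  yomibep → zomibep   (y→z word-initially before a back vowel)
  zomibep → zomibip   (e→i after a consonant, before a labial obstruent)
So the Mozila cognate is 'zomibip'.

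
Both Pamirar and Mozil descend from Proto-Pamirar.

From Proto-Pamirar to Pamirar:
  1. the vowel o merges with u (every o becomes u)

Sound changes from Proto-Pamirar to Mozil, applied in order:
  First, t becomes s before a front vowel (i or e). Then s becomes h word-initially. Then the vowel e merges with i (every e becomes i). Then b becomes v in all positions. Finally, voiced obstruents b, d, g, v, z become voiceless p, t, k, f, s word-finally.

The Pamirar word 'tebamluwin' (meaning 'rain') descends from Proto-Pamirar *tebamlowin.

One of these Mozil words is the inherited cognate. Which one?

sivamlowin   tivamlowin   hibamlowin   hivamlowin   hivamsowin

hivamlowin

Mozil: *tebamlowin > sebamlowin > hebamlowin > hibamlowin > hivamlowin  (by palatalisation, debuccalisation, vowel merger, unconditioned shift)
Only 'hivamlowin' matches the regular Mozil development of *tebamlowin.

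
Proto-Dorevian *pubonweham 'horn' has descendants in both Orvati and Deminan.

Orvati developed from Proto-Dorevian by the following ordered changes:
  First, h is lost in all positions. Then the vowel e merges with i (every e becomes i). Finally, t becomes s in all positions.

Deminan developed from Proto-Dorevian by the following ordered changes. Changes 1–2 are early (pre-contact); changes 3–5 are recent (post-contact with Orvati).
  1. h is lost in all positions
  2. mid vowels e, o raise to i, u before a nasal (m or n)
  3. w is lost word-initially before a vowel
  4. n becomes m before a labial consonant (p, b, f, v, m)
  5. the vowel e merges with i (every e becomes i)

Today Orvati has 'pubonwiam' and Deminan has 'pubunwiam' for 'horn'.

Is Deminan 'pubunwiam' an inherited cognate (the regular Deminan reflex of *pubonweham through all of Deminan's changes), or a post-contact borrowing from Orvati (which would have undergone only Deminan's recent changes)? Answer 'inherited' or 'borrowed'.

inherited

If inherited, *pubonweham would pass through all of Deminan's changes:
Deminan: start from *pubonweham.
  rule 1 (h-loss): pubonweham → pubonweam
  rule 2 (pre-nasal raising): pubonweam → pubunweam
  rule 3: no change — pubunweam
  rule 4: no change — pubunweam
  rule 5 (vowel merger): pubunweam → pubunwiam
  ⇒ Deminan pubunwiam
If borrowed from Orvati 'pubonwiam' after the early changes, it would undergo only the recent ones:
  rule 3 (glide loss): no change (pubonwiam)
  rule 4 (nasal place assimilation): no change (pubonwiam)
  rule 5 (vowel merger): no change (pubonwiam)
  ⇒ as a loan: pubonwiam
Deminan 'pubunwiam' matches the inherited outcome exactly, so it is an inherited cognate, not a loan.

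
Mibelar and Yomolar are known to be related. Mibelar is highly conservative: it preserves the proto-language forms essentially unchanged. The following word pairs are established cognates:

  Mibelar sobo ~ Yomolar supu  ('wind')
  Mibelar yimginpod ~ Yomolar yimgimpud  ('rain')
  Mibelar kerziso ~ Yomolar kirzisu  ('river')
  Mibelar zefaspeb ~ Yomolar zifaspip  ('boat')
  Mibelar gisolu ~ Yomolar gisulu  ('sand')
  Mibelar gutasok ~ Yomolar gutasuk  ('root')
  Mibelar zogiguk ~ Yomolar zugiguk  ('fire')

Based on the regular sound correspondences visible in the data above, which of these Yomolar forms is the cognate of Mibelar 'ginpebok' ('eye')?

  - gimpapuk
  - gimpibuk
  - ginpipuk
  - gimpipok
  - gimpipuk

gimpipuk

yimginpod ~ yimgimpud — Mibelar n corresponds to Yomolar m after a vowel, before a labial obstruent.
zefaspeb ~ zifaspip — Mibelar e corresponds to Yomolar i after a consonant, before a labial obstruent.
sobo ~ supu — Mibelar b corresponds to Yomolar p between vowels (before a back vowel).
yimginpod ~ yimgimpud, gisolu ~ gisulu — Mibelar o corresponds to Yomolar u after a consonant, before a consonant other than r, m, n, p, b, f, v.
Applying these to Mibelar 'ginpebok':
  ginpebok → gimpebok   (n→m after a vowel, before a labial obstruent)
  gimpebok → gimpibok   (e→i after a consonant, before a labial obstruent)
  gimpibok → gimpipok   (b→p between vowels (before a back vowel))
  gimpipok → gimpipuk   (o→u after a consonant, before a consonant other than r, m, n, p, b, f, v)
So the Yomolar cognate is 'gimpipuk'.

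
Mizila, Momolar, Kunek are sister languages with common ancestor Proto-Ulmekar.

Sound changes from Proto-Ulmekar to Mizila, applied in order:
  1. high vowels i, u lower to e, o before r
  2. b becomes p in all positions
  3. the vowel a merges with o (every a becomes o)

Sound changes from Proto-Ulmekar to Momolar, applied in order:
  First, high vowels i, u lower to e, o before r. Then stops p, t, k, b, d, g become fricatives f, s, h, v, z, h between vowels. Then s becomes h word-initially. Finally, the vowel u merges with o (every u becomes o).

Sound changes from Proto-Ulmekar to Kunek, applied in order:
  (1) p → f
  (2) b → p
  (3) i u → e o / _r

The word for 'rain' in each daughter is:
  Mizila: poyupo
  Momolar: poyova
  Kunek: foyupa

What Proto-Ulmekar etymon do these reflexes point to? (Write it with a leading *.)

*poyuba

Position 6: Mizila has o, Momolar has a, Kunek has a. Momolar preserves a here (none of its changes turn any other segment into a), so the proto-segment is *a.
Position 5: Mizila has p, Momolar has v, Kunek has p. In Kunek, p can only continue *b, so the proto-segment is *b.
Verify the candidate proto-form against each daughter:
Mizila: start from *poyuba.
  rule 1: no change — poyuba
  rule 2 (unconditioned shift): poyuba → poyupa
  rule 3 (vowel merger): poyupa → poyupo
  ⇒ Mizila poyupo
Momolar: *poyuba > poyuva > poyova  (by intervocalic lenition, vowel merger)
Kunek: *poyuba > foyuba > foyupa  (by unconditioned shift, unconditioned shift)
*poyuba is the unique common source.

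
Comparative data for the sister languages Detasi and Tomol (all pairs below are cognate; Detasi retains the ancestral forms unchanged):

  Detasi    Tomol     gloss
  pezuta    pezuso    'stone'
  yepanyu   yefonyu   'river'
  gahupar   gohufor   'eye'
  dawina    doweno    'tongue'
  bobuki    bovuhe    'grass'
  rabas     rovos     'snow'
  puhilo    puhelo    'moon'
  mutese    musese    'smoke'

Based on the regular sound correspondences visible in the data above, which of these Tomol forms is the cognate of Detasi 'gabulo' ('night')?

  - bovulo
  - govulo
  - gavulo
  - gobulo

rabas ~ rovos — Detasi a corresponds to Tomol o after a consonant, before a labial obstruent.
bobuki ~ bovuhe — Detasi b corresponds to Tomol v between vowels (before a back vowel).
Applying these to Detasi 'gabulo':
  gabulo → gobulo   (a→o after a consonant, before a labial obstruent)
  gobulo → govulo   (b→v between vowels (before a back vowel))
So the Tomol cognate is 'govulo'.

govulo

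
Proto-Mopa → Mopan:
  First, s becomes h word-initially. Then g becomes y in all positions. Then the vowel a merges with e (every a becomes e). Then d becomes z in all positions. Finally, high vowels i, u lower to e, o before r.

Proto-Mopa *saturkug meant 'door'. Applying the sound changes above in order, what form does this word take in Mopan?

hetorkuy

Mopan: *saturkug > haturkug > haturkuy > heturkuy > hetorkuy  (by debuccalisation, unconditioned shift, vowel merger, pre-rhotic lowering)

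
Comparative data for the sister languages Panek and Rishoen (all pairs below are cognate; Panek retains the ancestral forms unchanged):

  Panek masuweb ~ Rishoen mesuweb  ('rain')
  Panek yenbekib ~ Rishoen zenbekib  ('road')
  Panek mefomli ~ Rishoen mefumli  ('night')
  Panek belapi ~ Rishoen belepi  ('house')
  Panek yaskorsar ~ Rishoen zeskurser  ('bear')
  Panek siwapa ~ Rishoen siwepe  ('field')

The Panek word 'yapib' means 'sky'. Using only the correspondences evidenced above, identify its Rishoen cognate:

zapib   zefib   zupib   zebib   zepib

yaskorsar ~ zeskurser — Panek y corresponds to Rishoen z word-initially before a back vowel.
belapi ~ belepi, siwapa ~ siwepe — Panek a corresponds to Rishoen e after a consonant, before a labial obstruent.
Applying these to Panek 'yapib':
  yapib → zapib   (y→z word-initially before a back vowel)
  zapib → zepib   (a→e after a consonant, before a labial obstruent)
So the Rishoen cognate is 'zepib'.

zepib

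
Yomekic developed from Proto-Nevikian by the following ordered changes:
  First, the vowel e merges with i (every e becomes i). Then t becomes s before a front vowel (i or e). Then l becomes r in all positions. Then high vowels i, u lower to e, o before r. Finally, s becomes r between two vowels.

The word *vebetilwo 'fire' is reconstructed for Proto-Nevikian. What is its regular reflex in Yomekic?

vibirerwo

Yomekic: *vebetilwo > vibitilwo > vibisilwo > vibisirwo > vibiserwo > vibirerwo  (by vowel merger, palatalisation, unconditioned shift, pre-rhotic lowering, rhotacism)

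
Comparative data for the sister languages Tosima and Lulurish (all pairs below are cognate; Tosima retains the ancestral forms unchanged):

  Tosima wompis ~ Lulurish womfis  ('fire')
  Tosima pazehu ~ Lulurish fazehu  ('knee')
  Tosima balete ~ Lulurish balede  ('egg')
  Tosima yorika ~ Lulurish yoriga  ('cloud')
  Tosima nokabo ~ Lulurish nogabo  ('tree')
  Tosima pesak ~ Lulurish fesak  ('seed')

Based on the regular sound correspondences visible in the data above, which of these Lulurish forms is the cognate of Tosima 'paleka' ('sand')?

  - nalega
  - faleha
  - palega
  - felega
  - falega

pazehu ~ fazehu — Tosima p corresponds to Lulurish f word-initially before a back vowel.
yorika ~ yoriga, nokabo ~ nogabo — Tosima k corresponds to Lulurish g between vowels (before a back vowel).
Applying these to Tosima 'paleka':
  paleka → faleka   (p→f word-initially before a back vowel)
  faleka → falega   (k→g between vowels (before a back vowel))
So the Lulurish cognate is 'falega'.

falega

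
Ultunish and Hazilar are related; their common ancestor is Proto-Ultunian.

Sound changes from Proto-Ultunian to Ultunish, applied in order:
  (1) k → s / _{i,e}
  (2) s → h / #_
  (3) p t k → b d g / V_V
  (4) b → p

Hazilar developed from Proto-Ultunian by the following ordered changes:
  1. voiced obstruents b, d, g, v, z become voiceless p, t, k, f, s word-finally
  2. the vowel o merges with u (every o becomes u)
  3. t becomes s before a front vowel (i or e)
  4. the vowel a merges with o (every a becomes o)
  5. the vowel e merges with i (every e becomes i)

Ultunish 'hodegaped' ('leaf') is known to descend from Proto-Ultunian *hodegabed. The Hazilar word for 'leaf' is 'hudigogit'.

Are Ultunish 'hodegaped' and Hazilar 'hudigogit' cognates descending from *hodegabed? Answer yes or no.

Derive the expected Hazilar reflex of *hodegabed:
Hazilar: start from *hodegabed.
  rule 1 (final devoicing): hodegabed → hodegabet
  rule 2 (vowel merger): hodegabet → hudegabet
  rule 3: no change — hudegabet
  rule 4 (vowel merger): hudegabet → hudegobet
  rule 5 (vowel merger): hudegobet → hudigobit
  ⇒ Hazilar hudigobit
The regular Hazilar reflex would be 'hudigobit', but the attested form is 'hudigogit'. The correspondence is irregular, so they are not cognates (the Hazilar form has a different source).

no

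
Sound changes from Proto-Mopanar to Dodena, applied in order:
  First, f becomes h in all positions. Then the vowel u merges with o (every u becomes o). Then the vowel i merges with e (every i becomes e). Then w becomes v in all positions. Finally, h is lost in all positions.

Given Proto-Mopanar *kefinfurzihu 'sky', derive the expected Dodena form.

keenorzeo

Dodena: *kefinfurzihu > kehinhurzihu > kehinhorziho > kehenhorzeho > keenorzeo  (by unconditioned shift, vowel merger, vowel merger, h-loss)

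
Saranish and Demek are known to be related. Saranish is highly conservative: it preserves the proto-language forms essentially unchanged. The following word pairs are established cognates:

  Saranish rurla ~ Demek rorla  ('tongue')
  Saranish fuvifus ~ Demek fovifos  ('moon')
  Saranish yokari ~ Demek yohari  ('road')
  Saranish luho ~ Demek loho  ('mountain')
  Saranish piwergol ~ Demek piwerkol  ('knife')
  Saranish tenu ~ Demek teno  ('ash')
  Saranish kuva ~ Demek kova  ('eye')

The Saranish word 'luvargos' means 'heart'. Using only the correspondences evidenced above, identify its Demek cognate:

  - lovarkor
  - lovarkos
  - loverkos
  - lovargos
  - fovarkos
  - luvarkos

lovarkos

fuvifus ~ fovifos, kuva ~ kova — Saranish u corresponds to Demek o after a consonant, before a labial obstruent.
piwergol ~ piwerkol — Saranish g corresponds to Demek k after a consonant, before a back vowel.
Applying these to Saranish 'luvargos':
  luvargos → lovargos   (u→o after a consonant, before a labial obstruent)
  lovargos → lovarkos   (g→k after a consonant, before a back vowel)
So the Demek cognate is 'lovarkos'.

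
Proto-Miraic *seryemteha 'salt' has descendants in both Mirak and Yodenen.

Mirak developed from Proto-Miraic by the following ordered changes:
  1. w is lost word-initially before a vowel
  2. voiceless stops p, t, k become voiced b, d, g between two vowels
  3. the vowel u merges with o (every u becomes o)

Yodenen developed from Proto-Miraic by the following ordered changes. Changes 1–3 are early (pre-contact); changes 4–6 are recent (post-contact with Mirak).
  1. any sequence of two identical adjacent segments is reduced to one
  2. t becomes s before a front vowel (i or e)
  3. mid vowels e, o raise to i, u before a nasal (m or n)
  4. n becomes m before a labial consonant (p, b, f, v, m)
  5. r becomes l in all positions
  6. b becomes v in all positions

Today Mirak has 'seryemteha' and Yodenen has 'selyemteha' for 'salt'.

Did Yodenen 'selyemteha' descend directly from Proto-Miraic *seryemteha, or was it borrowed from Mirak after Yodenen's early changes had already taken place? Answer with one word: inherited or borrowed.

borrowed

If inherited, *seryemteha would pass through all of Yodenen's changes:
Yodenen: *seryemteha
  seryemteha (rule 1 does not apply)
  seryemteha → seryemseha   [palatalisation]
  seryemseha → seryimseha   [pre-nasal raising]
  seryimseha (rule 4 does not apply)
  seryimseha → selyimseha   [unconditioned shift]
  selyimseha (rule 6 does not apply)
  giving Yodenen selyimseha.
If borrowed from Mirak 'seryemteha' after the early changes, it would undergo only the recent ones:
  rule 4 (nasal place assimilation): no change (seryemteha)
  rule 5 (unconditioned shift): seryemteha → selyemteha
  rule 6 (unconditioned shift): no change (selyemteha)
  ⇒ as a loan: selyemteha
Yodenen 'selyemteha' matches the loan outcome 'selyemteha', not the inherited 'selyimseha' — it skipped the early Yodenen changes, so it was borrowed from Mirak.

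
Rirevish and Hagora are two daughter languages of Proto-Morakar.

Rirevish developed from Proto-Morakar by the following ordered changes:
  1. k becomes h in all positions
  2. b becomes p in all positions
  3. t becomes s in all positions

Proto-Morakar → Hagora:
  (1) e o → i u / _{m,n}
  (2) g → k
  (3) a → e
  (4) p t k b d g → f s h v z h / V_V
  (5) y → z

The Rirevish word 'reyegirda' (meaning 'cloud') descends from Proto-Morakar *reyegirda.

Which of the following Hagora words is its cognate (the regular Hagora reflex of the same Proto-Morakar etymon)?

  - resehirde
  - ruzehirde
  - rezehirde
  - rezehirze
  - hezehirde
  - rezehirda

rezehirde

Hagora: *reyegirda
  reyegirda (rule 1 does not apply)
  reyegirda → reyekirda   [unconditioned shift]
  reyekirda → reyekirde   [vowel merger]
  reyekirde → reyehirde   [intervocalic lenition]
  reyehirde → rezehirde   [unconditioned shift]
  giving Hagora rezehirde.
Only 'rezehirde' matches the regular Hagora development of *reyegirda.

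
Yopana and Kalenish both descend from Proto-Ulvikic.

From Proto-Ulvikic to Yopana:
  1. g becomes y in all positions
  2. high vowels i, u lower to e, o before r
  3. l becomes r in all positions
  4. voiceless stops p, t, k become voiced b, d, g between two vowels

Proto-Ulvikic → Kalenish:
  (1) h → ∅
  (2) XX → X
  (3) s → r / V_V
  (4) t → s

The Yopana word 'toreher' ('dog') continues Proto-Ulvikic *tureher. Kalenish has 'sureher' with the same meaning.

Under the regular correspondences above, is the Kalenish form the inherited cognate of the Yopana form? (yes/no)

Derive the expected Kalenish reflex of *tureher:
Kalenish: start from *tureher.
  rule 1 (h-loss): tureher → tureer
  rule 2 (degemination): tureer → turer
  rule 3: no change — turer
  rule 4 (unconditioned shift): turer → surer
  ⇒ Kalenish surer
The regular Kalenish reflex would be 'surer', but the attested form is 'sureher'. The correspondence is irregular, so they are not cognates (the Kalenish form has a different source).

no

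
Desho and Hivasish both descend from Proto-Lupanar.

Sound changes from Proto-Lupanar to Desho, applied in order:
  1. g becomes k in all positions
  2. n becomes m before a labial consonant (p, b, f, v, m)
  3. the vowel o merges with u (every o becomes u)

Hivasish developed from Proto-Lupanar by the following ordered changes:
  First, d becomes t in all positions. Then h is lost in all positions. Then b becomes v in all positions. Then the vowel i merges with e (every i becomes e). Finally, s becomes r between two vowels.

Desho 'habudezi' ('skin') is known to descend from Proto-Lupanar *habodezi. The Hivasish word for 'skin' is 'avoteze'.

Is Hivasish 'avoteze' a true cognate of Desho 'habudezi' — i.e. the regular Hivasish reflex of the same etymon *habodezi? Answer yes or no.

Derive the expected Hivasish reflex of *habodezi:
Hivasish: start from *habodezi.
  rule 1 (unconditioned shift): habodezi → habotezi
  rule 2 (h-loss): habotezi → abotezi
  rule 3 (unconditioned shift): abotezi → avotezi
  rule 4 (vowel merger): avotezi → avoteze
  rule 5: no change — avoteze
  ⇒ Hivasish avoteze
Hivasish 'avoteze' matches the regular reflex exactly, so the pair is cognate.

yes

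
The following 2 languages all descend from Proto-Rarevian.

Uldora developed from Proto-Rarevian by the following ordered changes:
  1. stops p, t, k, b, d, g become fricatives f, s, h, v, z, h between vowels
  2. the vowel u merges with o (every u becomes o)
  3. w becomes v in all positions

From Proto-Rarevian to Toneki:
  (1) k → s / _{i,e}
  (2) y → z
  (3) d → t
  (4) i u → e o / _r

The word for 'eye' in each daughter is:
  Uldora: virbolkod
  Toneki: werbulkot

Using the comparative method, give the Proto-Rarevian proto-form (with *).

Position 2: Uldora has i, Toneki has e. Uldora preserves i here (none of its changes turn any other segment into i), so the proto-segment is *i.
Position 5: Uldora has o, Toneki has u. Toneki preserves u here (none of its changes turn any other segment into u), so the proto-segment is *u.
Verify the candidate proto-form against each daughter:
Uldora: *wirbulkod
  wirbulkod (rule 1 does not apply)
  wirbulkod → wirbolkod   [vowel merger]
  wirbolkod → virbolkod   [unconditioned shift]
  giving Uldora virbolkod.
Toneki: *wirbulkod > wirbulkot > werbulkot  (by unconditioned shift, pre-rhotic lowering)
No other proto-form is consistent with every reflex, so the reconstruction is *wirbulkod.

*wirbulkod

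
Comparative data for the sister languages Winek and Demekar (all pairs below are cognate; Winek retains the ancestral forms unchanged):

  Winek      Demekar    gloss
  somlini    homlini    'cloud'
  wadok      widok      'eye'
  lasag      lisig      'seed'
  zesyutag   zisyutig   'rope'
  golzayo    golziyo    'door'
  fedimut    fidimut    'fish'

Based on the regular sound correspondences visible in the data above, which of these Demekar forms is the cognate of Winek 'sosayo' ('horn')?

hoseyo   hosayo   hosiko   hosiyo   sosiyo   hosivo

somlini ~ homlini — Winek s corresponds to Demekar h word-initially before a back vowel.
wadok ~ widok, lasag ~ lisig — Winek a corresponds to Demekar i after a consonant, before a consonant other than r, m, n, p, b, f, v.
Applying these to Winek 'sosayo':
  sosayo → hosayo   (s→h word-initially before a back vowel)
  hosayo → hosiyo   (a→i after a consonant, before a consonant other than r, m, n, p, b, f, v)
So the Demekar cognate is 'hosiyo'.

hosiyo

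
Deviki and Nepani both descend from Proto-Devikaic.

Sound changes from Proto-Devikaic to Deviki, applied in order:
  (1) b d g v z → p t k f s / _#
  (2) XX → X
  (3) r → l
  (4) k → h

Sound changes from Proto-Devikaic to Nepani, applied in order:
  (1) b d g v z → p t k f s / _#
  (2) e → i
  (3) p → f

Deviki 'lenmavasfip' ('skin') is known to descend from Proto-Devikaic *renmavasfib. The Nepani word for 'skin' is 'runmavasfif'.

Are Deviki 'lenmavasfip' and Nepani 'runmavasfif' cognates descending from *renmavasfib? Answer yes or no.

no

Derive the expected Nepani reflex of *renmavasfib:
Nepani: *renmavasfib
  renmavasfib → renmavasfip   [final devoicing]
  renmavasfip → rinmavasfip   [vowel merger]
  rinmavasfip → rinmavasfif   [unconditioned shift]
  giving Nepani rinmavasfif.
The regular Nepani reflex would be 'rinmavasfif', but the attested form is 'runmavasfif'. The correspondence is irregular, so they are not cognates (the Nepani form has a different source).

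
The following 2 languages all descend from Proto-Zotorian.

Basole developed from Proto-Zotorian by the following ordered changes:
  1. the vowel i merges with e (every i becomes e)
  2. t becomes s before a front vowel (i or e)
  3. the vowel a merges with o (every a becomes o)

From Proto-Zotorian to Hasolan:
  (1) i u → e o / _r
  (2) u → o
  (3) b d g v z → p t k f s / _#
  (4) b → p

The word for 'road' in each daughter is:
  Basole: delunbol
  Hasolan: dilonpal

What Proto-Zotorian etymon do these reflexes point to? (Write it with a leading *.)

*dilunbal

Position 6: Basole has b, Hasolan has p. Basole preserves b here (none of its changes turn any other segment into b), so the proto-segment is *b.
Position 7: Basole has o, Hasolan has a. Hasolan preserves a here (none of its changes turn any other segment into a), so the proto-segment is *a.
Continuing position by position gives *dilunbal; check it forward:
Basole: *dilunbal
  dilunbal → delunbal   [vowel merger]
  delunbal (rule 2 does not apply)
  delunbal → delunbol   [vowel merger]
  giving Basole delunbol.
Hasolan: *dilunbal > dilonbal > dilonpal  (by vowel merger, unconditioned shift)
No other proto-form is consistent with every reflex, so the reconstruction is *dilunbal.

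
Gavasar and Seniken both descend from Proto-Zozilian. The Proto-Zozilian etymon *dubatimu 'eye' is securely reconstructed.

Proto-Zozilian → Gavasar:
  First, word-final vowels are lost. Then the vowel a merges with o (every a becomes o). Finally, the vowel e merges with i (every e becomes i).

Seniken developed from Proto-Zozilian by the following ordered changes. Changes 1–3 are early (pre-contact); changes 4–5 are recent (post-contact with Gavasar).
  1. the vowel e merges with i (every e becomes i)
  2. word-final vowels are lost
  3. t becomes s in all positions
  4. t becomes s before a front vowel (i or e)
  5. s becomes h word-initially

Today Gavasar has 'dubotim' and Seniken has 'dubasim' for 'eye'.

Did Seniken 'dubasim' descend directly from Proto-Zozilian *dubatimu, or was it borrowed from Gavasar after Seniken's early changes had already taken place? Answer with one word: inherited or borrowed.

inherited

If inherited, *dubatimu would pass through all of Seniken's changes:
Seniken: start from *dubatimu.
  rule 1: no change — dubatimu
  rule 2 (apocope): dubatimu → dubatim
  rule 3 (unconditioned shift): dubatim → dubasim
  rule 4: no change — dubasim
  rule 5: no change — dubasim
  ⇒ Seniken dubasim
If borrowed from Gavasar 'dubotim' after the early changes, it would undergo only the recent ones:
  rule 4 (palatalisation): dubotim → dubosim
  rule 5 (debuccalisation): no change (dubosim)
  ⇒ as a loan: dubosim
Seniken 'dubasim' matches the inherited outcome exactly, so it is an inherited cognate, not a loan.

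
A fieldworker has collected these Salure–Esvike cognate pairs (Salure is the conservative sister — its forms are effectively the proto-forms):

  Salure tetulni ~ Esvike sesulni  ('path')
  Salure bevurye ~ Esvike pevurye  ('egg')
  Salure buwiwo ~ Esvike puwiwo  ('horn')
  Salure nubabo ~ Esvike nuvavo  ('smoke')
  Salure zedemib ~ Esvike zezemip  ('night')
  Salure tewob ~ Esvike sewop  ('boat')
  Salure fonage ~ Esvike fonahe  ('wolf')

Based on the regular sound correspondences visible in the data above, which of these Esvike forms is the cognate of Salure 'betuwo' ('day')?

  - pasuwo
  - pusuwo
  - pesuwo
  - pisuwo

pesuwo

bevurye ~ pevurye — Salure b corresponds to Esvike p word-initially before a front vowel.
tetulni ~ sesulni — Salure t corresponds to Esvike s between vowels (before a back vowel).
Applying these to Salure 'betuwo':
  betuwo → petuwo   (b→p word-initially before a front vowel)
  petuwo → pesuwo   (t→s between vowels (before a back vowel))
So the Esvike cognate is 'pesuwo'.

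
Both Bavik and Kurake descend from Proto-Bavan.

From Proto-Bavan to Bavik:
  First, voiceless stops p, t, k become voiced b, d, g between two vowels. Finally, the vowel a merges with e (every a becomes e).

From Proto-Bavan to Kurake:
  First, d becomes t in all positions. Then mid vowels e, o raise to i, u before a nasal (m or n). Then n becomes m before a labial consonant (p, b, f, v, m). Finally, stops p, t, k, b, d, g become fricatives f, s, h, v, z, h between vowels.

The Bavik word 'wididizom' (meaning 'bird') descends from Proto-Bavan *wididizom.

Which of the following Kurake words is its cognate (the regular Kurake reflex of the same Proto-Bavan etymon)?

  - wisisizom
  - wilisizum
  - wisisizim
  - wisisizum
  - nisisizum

wisisizum

Kurake: *wididizom
  wididizom → wititizom   [unconditioned shift]
  wititizom → wititizum   [pre-nasal raising]
  wititizum (rule 3 does not apply)
  wititizum → wisisizum   [intervocalic lenition]
  giving Kurake wisisizum.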